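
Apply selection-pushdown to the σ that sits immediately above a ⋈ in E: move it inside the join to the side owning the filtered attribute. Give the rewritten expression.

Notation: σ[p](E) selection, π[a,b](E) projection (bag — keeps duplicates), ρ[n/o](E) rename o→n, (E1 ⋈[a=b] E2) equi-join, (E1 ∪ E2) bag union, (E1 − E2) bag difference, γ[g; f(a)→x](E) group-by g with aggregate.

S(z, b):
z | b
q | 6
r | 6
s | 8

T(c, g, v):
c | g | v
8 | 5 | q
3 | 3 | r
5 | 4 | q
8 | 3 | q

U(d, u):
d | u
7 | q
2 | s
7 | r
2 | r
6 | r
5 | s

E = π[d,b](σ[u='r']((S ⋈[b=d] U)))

σ filters on u, owned by the right side.
E' = π[d,b]((S ⋈[b=d] σ[u='r'](U)))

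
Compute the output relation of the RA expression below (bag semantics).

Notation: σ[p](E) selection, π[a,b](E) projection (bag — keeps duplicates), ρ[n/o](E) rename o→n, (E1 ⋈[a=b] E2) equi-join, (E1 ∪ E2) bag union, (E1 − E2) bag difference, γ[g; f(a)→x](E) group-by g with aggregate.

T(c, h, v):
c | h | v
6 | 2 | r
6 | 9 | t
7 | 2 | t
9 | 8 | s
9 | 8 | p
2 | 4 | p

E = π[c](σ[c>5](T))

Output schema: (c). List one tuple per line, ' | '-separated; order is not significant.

Row counts bottom-up:
  T → 6
  σ[c>5](T) → 5
  π[c](σ[c>5](T)) → 5

== RESULT ==
c
6
6
7
9
9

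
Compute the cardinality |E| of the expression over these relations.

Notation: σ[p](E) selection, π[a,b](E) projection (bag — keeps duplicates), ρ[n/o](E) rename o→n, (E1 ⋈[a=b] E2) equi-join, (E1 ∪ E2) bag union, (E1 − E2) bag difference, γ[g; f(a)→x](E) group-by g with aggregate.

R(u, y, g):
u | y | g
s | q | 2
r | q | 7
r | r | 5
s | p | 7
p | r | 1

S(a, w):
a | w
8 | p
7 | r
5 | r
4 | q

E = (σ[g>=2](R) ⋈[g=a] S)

Per-node cardinality:
  R → 5
  σ[g>=2](R) → 4
  S → 4
  (σ[g>=2](R) ⋈[g=a] S) → 3

|E| = 3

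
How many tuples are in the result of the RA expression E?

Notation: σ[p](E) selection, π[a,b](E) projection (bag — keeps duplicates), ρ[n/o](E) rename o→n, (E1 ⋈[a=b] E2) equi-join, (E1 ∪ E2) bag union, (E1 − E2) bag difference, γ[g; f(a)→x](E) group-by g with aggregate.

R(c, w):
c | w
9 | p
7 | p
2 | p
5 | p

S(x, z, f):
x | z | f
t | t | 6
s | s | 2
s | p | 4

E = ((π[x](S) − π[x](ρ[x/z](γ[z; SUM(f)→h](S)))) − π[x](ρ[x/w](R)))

Stepwise |·|:
  S → 3
  π[x](S) → 3
  S → 3
  γ[z; SUM(f)→h](S) → 3
  ρ[x/z](γ[z; SUM(f)→h](S)) → 3
  π[x](ρ[x/z](γ[z; SUM(f)→h](S))) → 3
  (π[x](S) − π[x](ρ[x/z](γ[z; SUM(f)→h](S)))) → 1
  R → 4
  ρ[x/w](R) → 4
  π[x](ρ[x/w](R)) → 4
  ((π[x](S) − π[x](ρ[x/z](γ[z; SUM(f)→h](S)))) − π[x](ρ[x/w](R))) → 1

|E| = 1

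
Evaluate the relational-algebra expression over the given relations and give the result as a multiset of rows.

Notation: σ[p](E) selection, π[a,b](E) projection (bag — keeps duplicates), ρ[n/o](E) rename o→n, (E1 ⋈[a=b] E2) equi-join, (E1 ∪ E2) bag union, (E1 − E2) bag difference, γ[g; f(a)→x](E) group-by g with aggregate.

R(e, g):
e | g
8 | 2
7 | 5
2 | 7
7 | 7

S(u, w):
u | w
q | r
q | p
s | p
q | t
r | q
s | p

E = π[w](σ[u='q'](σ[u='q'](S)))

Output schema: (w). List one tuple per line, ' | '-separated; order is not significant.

Stepwise |·|:
  S → 6
  σ[u='q'](S) → 3
  σ[u='q'](σ[u='q'](S)) → 3
  π[w](σ[u='q'](σ[u='q'](S))) → 3

== RESULT ==
w
p
r
t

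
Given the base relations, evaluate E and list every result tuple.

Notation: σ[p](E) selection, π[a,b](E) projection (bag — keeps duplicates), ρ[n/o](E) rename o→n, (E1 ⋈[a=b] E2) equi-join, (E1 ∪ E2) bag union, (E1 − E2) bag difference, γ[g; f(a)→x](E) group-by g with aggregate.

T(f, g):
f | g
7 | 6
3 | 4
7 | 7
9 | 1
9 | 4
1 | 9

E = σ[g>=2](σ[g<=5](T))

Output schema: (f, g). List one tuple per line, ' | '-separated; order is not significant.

Row counts bottom-up:
  T → 6
  σ[g<=5](T) → 3
  σ[g>=2](σ[g<=5](T)) → 2

== RESULT ==
f | g
3 | 4
9 | 4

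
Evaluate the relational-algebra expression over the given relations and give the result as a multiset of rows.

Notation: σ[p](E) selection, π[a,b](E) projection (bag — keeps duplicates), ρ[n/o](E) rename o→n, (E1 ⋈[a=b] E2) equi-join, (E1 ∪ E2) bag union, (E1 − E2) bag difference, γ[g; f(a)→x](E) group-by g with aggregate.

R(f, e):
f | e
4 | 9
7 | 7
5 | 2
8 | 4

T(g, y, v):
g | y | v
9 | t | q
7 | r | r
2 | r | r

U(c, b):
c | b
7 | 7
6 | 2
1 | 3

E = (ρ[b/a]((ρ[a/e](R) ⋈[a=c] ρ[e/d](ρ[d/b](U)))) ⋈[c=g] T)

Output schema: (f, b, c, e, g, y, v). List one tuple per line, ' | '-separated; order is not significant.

Subexpression sizes:
  R → 4
  ρ[a/e](R) → 4
  U → 3
  ρ[d/b](U) → 3
  ρ[e/d](ρ[d/b](U)) → 3
  (ρ[a/e](R) ⋈[a=c] ρ[e/d](ρ[d/b](U))) → 1
  ρ[b/a]((ρ[a/e](R) ⋈[a=c] ρ[e/d](ρ[d/b](U)))) → 1
  T → 3
  (ρ[b/a]((ρ[a/e](R) ⋈[a=c] ρ[e/d](ρ[d/b](U)))) ⋈[c=g] T) → 1

== RESULT ==
f | b | c | e | g | y | v
7 | 7 | 7 | 7 | 7 | r | r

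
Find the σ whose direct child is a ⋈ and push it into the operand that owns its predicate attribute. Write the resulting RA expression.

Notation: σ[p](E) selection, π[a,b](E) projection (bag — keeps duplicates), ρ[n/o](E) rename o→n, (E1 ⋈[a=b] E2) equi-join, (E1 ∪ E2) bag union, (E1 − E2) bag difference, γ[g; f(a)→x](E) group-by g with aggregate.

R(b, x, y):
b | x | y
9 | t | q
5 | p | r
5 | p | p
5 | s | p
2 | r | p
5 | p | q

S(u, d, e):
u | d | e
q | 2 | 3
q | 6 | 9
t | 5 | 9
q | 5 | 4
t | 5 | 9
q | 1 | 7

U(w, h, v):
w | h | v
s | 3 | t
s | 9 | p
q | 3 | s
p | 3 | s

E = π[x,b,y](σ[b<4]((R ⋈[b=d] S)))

σ filters on b, owned by the left side.
E' = π[x,b,y]((σ[b<4](R) ⋈[b=d] S))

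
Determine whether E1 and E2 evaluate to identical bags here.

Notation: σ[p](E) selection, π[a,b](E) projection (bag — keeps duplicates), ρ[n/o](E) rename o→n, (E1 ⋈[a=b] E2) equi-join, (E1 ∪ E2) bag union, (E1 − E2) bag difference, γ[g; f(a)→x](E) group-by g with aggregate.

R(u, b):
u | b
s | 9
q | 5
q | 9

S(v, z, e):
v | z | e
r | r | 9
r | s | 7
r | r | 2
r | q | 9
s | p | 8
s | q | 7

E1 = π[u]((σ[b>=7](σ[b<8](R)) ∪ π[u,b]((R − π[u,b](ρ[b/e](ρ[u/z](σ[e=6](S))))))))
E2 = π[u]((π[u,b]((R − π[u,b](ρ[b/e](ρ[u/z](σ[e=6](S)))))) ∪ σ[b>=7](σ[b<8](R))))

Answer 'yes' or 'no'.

E1 row counts bottom-up:
  R → 3
  σ[b<8](R) → 1
  σ[b>=7](σ[b<8](R)) → 0
  R → 3
  S → 6
  σ[e=6](S) → 0
  ρ[u/z](σ[e=6](S)) → 0
  ρ[b/e](ρ[u/z](σ[e=6](S))) → 0
  π[u,b](ρ[b/e](ρ[u/z](σ[e=6](S)))) → 0
  (R − π[u,b](ρ[b/e](ρ[u/z](σ[e=6](S))))) → 3
  π[u,b]((R − π[u,b](ρ[b/e](ρ[u/z](σ[e=6](S)))))) → 3
  (σ[b>=7](σ[b<8](R)) ∪ π[u,b]((R − π[u,b](ρ[b/e](ρ[u/z](σ[e=6](S))))))) → 3
  π[u]((σ[b>=7](σ[b<8](R)) ∪ π[u,b]((R − π[u,b](ρ[b/e](ρ[u/z](σ[e=6](S)))))))) → 3
E2 row counts bottom-up:
  R → 3
  S → 6
  σ[e=6](S) → 0
  ρ[u/z](σ[e=6](S)) → 0
  ρ[b/e](ρ[u/z](σ[e=6](S))) → 0
  π[u,b](ρ[b/e](ρ[u/z](σ[e=6](S)))) → 0
  (R − π[u,b](ρ[b/e](ρ[u/z](σ[e=6](S))))) → 3
  π[u,b]((R − π[u,b](ρ[b/e](ρ[u/z](σ[e=6](S)))))) → 3
  R → 3
  σ[b<8](R) → 1
  σ[b>=7](σ[b<8](R)) → 0
  (π[u,b]((R − π[u,b](ρ[b/e](ρ[u/z](σ[e=6](S)))))) ∪ σ[b>=7](σ[b<8](R))) → 3
  π[u]((π[u,b]((R − π[u,b](ρ[b/e](ρ[u/z](σ[e=6](S)))))) ∪ σ[b>=7](σ[b<8](R)))) → 3

E1 and E2 produce the same multiset:
u
q
q
s

yes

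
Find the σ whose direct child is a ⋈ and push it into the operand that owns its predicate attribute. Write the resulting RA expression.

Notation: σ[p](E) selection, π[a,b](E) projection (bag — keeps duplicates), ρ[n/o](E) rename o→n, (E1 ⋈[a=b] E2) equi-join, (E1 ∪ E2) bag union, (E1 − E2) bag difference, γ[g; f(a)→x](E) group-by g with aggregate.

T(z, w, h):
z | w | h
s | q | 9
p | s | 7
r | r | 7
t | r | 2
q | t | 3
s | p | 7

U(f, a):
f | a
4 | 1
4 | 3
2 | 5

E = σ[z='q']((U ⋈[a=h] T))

σ filters on z, owned by the right side.
E' = (U ⋈[a=h] σ[z='q'](T))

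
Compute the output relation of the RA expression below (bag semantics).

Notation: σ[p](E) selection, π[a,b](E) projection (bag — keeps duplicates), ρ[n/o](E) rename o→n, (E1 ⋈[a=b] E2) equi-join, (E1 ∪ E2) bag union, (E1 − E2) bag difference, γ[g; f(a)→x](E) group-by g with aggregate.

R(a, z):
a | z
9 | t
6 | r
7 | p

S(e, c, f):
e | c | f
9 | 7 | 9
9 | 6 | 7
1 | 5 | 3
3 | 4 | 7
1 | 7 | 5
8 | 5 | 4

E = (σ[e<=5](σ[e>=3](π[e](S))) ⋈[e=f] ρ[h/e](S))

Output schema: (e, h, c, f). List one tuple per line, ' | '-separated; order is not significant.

Row counts bottom-up:
  S → 6
  π[e](S) → 6
  σ[e>=3](π[e](S)) → 4
  σ[e<=5](σ[e>=3](π[e](S))) → 1
  S → 6
  ρ[h/e](S) → 6
  (σ[e<=5](σ[e>=3](π[e](S))) ⋈[e=f] ρ[h/e](S)) → 1

== RESULT ==
e | h | c | f
3 | 1 | 5 | 3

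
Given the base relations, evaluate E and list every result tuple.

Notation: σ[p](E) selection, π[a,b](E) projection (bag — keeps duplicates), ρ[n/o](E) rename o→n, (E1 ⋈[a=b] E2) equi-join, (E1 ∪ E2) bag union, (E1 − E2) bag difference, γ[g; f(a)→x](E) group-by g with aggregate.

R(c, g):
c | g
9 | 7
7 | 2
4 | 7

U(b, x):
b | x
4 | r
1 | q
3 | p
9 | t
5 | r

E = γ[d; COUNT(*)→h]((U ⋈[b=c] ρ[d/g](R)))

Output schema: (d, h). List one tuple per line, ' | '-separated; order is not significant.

Per-node cardinality:
  U → 5
  R → 3
  ρ[d/g](R) → 3
  (U ⋈[b=c] ρ[d/g](R)) → 2
  γ[d; COUNT(*)→h]((U ⋈[b=c] ρ[d/g](R))) → 1

== RESULT ==
d | h
7 | 2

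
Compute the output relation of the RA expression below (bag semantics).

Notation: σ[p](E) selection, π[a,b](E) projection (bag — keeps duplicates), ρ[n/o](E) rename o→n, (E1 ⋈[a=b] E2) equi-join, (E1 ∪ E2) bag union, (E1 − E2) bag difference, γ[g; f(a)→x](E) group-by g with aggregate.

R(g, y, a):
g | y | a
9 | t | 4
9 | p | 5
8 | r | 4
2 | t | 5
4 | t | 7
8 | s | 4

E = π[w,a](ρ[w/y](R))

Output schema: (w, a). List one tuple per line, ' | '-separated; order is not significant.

Row counts bottom-up:
  R → 6
  ρ[w/y](R) → 6
  π[w,a](ρ[w/y](R)) → 6

== RESULT ==
w | a
p | 5
r | 4
s | 4
t | 4
t | 5
t | 7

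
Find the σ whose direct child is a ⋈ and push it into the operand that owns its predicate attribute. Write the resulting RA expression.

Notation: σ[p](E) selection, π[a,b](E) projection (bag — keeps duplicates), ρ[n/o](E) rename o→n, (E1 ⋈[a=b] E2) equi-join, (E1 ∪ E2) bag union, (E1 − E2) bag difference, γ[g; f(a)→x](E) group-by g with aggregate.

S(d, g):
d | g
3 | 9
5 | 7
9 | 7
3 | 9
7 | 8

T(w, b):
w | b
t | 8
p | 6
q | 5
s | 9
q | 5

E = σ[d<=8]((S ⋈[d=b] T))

σ filters on d, owned by the left side.
E' = (σ[d<=8](S) ⋈[d=b] T)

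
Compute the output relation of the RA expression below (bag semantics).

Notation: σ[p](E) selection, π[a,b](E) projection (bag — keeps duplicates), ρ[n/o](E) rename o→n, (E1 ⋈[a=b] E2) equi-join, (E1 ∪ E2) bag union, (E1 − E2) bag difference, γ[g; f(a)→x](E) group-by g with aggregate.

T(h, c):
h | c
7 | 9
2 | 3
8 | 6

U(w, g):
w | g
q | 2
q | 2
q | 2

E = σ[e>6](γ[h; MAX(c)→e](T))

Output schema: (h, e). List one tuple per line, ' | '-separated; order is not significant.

Subexpression sizes:
  T → 3
  γ[h; MAX(c)→e](T) → 3
  σ[e>6](γ[h; MAX(c)→e](T)) → 1

== RESULT ==
h | e
7 | 9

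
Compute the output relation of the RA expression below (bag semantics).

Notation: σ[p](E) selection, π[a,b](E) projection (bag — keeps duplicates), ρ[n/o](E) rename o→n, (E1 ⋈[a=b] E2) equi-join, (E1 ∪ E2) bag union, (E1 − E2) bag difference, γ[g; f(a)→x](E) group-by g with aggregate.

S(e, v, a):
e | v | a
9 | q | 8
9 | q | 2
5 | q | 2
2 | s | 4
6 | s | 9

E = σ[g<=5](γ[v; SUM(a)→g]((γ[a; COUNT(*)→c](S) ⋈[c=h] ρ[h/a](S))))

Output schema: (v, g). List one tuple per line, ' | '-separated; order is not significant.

Per-node cardinality:
  S → 5
  γ[a; COUNT(*)→c](S) → 4
  S → 5
  ρ[h/a](S) → 5
  (γ[a; COUNT(*)→c](S) ⋈[c=h] ρ[h/a](S)) → 2
  γ[v; SUM(a)→g]((γ[a; COUNT(*)→c](S) ⋈[c=h] ρ[h/a](S))) → 1
  σ[g<=5](γ[v; SUM(a)→g]((γ[a; COUNT(*)→c](S) ⋈[c=h] ρ[h/a](S)))) → 1

== RESULT ==
v | g
q | 4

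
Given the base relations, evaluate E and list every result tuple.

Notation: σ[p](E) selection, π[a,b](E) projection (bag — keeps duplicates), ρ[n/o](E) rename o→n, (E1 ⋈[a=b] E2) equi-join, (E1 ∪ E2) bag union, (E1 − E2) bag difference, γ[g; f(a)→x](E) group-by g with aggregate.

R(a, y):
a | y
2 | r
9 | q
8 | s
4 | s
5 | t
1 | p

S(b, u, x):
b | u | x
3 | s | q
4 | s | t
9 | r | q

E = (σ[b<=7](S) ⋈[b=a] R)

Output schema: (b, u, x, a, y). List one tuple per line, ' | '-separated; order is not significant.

Row counts bottom-up:
  S → 3
  σ[b<=7](S) → 2
  R → 6
  (σ[b<=7](S) ⋈[b=a] R) → 1

== RESULT ==
b | u | x | a | y
4 | s | t | 4 | s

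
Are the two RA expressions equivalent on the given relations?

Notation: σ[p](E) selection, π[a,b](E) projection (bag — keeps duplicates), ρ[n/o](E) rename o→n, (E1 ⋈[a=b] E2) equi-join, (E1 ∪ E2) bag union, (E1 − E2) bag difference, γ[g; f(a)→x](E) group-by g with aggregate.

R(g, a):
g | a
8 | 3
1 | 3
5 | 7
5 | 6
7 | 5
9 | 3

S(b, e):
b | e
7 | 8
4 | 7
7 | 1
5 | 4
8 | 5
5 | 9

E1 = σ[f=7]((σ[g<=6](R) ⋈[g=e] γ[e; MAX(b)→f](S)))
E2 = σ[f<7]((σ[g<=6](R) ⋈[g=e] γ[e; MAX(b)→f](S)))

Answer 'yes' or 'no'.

E1 per-node cardinality:
  R → 6
  σ[g<=6](R) → 3
  S → 6
  γ[e; MAX(b)→f](S) → 6
  (σ[g<=6](R) ⋈[g=e] γ[e; MAX(b)→f](S)) → 3
  σ[f=7]((σ[g<=6](R) ⋈[g=e] γ[e; MAX(b)→f](S))) → 1
E2 per-node cardinality:
  R → 6
  σ[g<=6](R) → 3
  S → 6
  γ[e; MAX(b)→f](S) → 6
  (σ[g<=6](R) ⋈[g=e] γ[e; MAX(b)→f](S)) → 3
  σ[f<7]((σ[g<=6](R) ⋈[g=e] γ[e; MAX(b)→f](S))) → 0

E1 result:
g | a | e | f
1 | 3 | 1 | 7
E2 result:
g | a | e | f
(0 rows)
Witness: (1, 3, 1, 7) appears 1× in E1 but 0× in E2.

no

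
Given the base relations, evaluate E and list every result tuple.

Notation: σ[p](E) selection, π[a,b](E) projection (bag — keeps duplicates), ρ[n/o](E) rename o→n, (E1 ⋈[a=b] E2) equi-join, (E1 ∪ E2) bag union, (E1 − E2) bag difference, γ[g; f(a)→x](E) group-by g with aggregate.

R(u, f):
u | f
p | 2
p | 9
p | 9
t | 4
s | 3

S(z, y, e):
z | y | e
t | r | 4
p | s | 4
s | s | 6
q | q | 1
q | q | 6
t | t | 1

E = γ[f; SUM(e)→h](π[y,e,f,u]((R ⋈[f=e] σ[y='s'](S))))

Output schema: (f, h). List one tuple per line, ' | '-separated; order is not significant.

Subexpression sizes:
  R → 5
  S → 6
  σ[y='s'](S) → 2
  (R ⋈[f=e] σ[y='s'](S)) → 1
  π[y,e,f,u]((R ⋈[f=e] σ[y='s'](S))) → 1
  γ[f; SUM(e)→h](π[y,e,f,u]((R ⋈[f=e] σ[y='s'](S)))) → 1

== RESULT ==
f | h
4 | 4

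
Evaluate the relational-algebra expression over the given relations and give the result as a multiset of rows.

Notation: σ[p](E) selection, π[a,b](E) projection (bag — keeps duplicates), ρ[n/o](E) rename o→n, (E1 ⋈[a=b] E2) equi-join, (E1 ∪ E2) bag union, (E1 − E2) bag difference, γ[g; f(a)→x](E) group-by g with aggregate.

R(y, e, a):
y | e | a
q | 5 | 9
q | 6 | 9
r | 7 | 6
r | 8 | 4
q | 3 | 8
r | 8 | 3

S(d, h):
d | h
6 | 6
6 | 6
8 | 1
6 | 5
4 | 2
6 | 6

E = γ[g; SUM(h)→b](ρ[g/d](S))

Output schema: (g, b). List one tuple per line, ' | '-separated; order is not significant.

Subexpression sizes:
  S → 6
  ρ[g/d](S) → 6
  γ[g; SUM(h)→b](ρ[g/d](S)) → 3

== RESULT ==
g | b
4 | 2
6 | 23
8 | 1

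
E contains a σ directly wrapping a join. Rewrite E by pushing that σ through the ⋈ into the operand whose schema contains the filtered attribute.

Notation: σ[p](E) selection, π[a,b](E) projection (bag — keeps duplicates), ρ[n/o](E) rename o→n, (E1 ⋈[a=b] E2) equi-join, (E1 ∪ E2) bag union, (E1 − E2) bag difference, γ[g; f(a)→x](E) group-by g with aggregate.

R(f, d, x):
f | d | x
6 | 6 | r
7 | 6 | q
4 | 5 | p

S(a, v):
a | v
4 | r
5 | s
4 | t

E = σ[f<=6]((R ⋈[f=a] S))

σ filters on f, owned by the left side.
E' = (σ[f<=6](R) ⋈[f=a] S)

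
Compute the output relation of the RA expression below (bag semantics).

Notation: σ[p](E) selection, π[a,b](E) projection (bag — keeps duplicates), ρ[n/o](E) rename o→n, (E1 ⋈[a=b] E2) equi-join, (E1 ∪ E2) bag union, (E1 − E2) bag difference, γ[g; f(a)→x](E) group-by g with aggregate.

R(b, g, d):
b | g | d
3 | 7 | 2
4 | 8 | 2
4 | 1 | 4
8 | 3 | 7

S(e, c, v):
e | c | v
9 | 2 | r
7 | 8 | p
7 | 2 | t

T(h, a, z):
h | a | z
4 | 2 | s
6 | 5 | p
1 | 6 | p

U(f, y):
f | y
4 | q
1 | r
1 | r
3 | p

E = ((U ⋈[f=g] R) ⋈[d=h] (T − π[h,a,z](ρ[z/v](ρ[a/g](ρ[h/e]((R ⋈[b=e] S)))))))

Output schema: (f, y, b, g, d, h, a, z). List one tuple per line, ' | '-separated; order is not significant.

Subexpression sizes:
  U → 4
  R → 4
  (U ⋈[f=g] R) → 3
  T → 3
  R → 4
  S → 3
  (R ⋈[b=e] S) → 0
  ρ[h/e]((R ⋈[b=e] S)) → 0
  ρ[a/g](ρ[h/e]((R ⋈[b=e] S))) → 0
  ρ[z/v](ρ[a/g](ρ[h/e]((R ⋈[b=e] S)))) → 0
  π[h,a,z](ρ[z/v](ρ[a/g](ρ[h/e]((R ⋈[b=e] S))))) → 0
  (T − π[h,a,z](ρ[z/v](ρ[a/g](ρ[h/e]((R ⋈[b=e] S)))))) → 3
  ((U ⋈[f=g] R) ⋈[d=h] (T − π[h,a,z](ρ[z/v](ρ[a/g](ρ[h/e]((R ⋈[b=e] S))))))) → 2

== RESULT ==
f | y | b | g | d | h | a | z
1 | r | 4 | 1 | 4 | 4 | 2 | s
1 | r | 4 | 1 | 4 | 4 | 2 | s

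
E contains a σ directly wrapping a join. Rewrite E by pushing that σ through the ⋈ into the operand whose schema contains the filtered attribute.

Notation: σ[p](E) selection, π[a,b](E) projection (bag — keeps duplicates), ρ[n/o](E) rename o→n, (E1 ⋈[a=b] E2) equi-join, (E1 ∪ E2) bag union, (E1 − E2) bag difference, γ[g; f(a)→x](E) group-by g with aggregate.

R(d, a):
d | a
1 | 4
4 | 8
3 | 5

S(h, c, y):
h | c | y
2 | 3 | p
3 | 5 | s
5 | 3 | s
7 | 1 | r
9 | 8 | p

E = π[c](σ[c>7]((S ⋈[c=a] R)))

σ filters on c, owned by the left side.
E' = π[c]((σ[c>7](S) ⋈[c=a] R))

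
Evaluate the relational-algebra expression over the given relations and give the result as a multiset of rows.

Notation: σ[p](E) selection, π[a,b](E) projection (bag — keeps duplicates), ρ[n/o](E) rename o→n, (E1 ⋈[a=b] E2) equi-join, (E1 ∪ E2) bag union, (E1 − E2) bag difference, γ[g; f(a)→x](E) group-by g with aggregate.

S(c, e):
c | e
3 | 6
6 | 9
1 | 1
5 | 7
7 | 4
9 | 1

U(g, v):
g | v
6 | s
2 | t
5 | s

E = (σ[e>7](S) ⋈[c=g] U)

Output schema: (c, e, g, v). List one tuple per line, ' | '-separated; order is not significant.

Stepwise |·|:
  S → 6
  σ[e>7](S) → 1
  U → 3
  (σ[e>7](S) ⋈[c=g] U) → 1

== RESULT ==
c | e | g | v
6 | 9 | 6 | s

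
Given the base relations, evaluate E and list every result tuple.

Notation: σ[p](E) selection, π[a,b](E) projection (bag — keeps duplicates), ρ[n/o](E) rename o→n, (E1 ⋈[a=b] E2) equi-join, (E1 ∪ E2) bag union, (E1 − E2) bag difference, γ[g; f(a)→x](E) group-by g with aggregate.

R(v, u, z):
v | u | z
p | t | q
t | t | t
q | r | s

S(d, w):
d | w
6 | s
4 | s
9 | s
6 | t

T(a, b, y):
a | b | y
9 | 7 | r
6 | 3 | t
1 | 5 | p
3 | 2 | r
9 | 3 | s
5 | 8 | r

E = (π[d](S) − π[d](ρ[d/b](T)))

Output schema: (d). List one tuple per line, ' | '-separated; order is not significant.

Per-node cardinality:
  S → 4
  π[d](S) → 4
  T → 6
  ρ[d/b](T) → 6
  π[d](ρ[d/b](T)) → 6
  (π[d](S) − π[d](ρ[d/b](T))) → 4

== RESULT ==
d
4
6
6
9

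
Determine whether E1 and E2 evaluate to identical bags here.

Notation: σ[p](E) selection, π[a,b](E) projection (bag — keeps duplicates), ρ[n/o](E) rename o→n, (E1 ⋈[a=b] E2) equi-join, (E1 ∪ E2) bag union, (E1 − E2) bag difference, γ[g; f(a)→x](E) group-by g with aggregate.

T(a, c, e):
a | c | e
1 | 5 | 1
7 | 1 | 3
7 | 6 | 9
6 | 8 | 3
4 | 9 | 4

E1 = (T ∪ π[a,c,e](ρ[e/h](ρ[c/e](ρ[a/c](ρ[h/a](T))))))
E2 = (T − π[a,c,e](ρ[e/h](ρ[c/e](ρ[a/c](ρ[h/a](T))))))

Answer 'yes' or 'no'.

E1 stepwise |·|:
  T → 5
  T → 5
  ρ[h/a](T) → 5
  ρ[a/c](ρ[h/a](T)) → 5
  ρ[c/e](ρ[a/c](ρ[h/a](T))) → 5
  ρ[e/h](ρ[c/e](ρ[a/c](ρ[h/a](T)))) → 5
  π[a,c,e](ρ[e/h](ρ[c/e](ρ[a/c](ρ[h/a](T))))) → 5
  (T ∪ π[a,c,e](ρ[e/h](ρ[c/e](ρ[a/c](ρ[h/a](T)))))) → 10
E2 stepwise |·|:
  T → 5
  T → 5
  ρ[h/a](T) → 5
  ρ[a/c](ρ[h/a](T)) → 5
  ρ[c/e](ρ[a/c](ρ[h/a](T))) → 5
  ρ[e/h](ρ[c/e](ρ[a/c](ρ[h/a](T)))) → 5
  π[a,c,e](ρ[e/h](ρ[c/e](ρ[a/c](ρ[h/a](T))))) → 5
  (T − π[a,c,e](ρ[e/h](ρ[c/e](ρ[a/c](ρ[h/a](T)))))) → 5

E1 result:
a | c | e
1 | 3 | 7
1 | 5 | 1
4 | 9 | 4
5 | 1 | 1
6 | 8 | 3
6 | 9 | 7
7 | 1 | 3
7 | 6 | 9
8 | 3 | 6
9 | 4 | 4
E2 result:
a | c | e
1 | 5 | 1
4 | 9 | 4
6 | 8 | 3
7 | 1 | 3
7 | 6 | 9
Witness: (9, 4, 4) appears 1× in E1 but 0× in E2.

no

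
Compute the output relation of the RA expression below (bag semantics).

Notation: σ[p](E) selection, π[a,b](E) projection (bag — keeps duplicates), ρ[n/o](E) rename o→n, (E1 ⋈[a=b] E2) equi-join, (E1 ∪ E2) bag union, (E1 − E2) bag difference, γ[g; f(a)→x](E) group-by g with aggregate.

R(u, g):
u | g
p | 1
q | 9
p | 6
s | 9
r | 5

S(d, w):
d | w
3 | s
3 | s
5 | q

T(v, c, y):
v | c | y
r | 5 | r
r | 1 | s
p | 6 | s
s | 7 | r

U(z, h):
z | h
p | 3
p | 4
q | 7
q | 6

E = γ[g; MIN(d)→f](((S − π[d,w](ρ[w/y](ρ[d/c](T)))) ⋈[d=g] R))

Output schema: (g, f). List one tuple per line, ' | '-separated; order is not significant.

Per-node cardinality:
  S → 3
  T → 4
  ρ[d/c](T) → 4
  ρ[w/y](ρ[d/c](T)) → 4
  π[d,w](ρ[w/y](ρ[d/c](T))) → 4
  (S − π[d,w](ρ[w/y](ρ[d/c](T)))) → 3
  R → 5
  ((S − π[d,w](ρ[w/y](ρ[d/c](T)))) ⋈[d=g] R) → 1
  γ[g; MIN(d)→f](((S − π[d,w](ρ[w/y](ρ[d/c](T)))) ⋈[d=g] R)) → 1

== RESULT ==
g | f
5 | 5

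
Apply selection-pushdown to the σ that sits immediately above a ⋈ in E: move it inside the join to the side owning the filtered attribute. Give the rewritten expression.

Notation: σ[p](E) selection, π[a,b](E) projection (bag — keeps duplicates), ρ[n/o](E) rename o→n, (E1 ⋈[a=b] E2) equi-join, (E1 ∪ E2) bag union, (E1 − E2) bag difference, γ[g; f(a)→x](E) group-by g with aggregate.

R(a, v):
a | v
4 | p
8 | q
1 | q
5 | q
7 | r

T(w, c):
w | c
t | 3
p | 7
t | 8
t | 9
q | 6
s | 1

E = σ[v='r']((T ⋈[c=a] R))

σ filters on v, owned by the right side.
E' = (T ⋈[c=a] σ[v='r'](R))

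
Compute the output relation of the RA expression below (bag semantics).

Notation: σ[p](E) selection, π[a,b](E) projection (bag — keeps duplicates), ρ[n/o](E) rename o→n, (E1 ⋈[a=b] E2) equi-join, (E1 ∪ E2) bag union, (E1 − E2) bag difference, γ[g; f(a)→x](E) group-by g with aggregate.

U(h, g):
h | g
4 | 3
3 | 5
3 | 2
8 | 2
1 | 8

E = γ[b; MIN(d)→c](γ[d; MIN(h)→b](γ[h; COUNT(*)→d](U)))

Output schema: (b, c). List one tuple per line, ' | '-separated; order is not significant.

Row counts bottom-up:
  U → 5
  γ[h; COUNT(*)→d](U) → 4
  γ[d; MIN(h)→b](γ[h; COUNT(*)→d](U)) → 2
  γ[b; MIN(d)→c](γ[d; MIN(h)→b](γ[h; COUNT(*)→d](U))) → 2

== RESULT ==
b | c
1 | 1
3 | 2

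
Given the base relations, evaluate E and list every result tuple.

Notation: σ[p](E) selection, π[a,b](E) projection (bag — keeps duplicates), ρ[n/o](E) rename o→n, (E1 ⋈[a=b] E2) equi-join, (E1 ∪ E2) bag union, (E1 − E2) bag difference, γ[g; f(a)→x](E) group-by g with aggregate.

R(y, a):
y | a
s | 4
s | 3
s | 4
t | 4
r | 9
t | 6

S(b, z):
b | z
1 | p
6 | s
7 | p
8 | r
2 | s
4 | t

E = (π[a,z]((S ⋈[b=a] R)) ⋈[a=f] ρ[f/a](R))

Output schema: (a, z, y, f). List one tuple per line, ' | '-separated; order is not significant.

Subexpression sizes:
  S → 6
  R → 6
  (S ⋈[b=a] R) → 4
  π[a,z]((S ⋈[b=a] R)) → 4
  R → 6
  ρ[f/a](R) → 6
  (π[a,z]((S ⋈[b=a] R)) ⋈[a=f] ρ[f/a](R)) → 10

== RESULT ==
a | z | y | f
4 | t | s | 4
4 | t | s | 4
4 | t | s | 4
4 | t | s | 4
4 | t | s | 4
4 | t | s | 4
4 | t | t | 4
4 | t | t | 4
4 | t | t | 4
6 | s | t | 6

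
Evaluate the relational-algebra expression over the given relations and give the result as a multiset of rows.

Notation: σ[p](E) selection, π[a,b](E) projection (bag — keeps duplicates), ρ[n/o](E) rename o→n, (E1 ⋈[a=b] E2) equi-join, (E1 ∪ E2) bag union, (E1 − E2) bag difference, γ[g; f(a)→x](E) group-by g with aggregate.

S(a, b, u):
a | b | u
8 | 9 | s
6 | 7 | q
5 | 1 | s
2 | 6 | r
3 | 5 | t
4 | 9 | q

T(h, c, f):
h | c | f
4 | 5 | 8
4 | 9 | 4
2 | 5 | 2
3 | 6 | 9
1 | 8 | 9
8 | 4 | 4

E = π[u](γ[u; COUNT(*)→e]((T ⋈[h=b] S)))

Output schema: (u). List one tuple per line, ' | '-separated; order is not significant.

Per-node cardinality:
  T → 6
  S → 6
  (T ⋈[h=b] S) → 1
  γ[u; COUNT(*)→e]((T ⋈[h=b] S)) → 1
  π[u](γ[u; COUNT(*)→e]((T ⋈[h=b] S))) → 1

== RESULT ==
u
s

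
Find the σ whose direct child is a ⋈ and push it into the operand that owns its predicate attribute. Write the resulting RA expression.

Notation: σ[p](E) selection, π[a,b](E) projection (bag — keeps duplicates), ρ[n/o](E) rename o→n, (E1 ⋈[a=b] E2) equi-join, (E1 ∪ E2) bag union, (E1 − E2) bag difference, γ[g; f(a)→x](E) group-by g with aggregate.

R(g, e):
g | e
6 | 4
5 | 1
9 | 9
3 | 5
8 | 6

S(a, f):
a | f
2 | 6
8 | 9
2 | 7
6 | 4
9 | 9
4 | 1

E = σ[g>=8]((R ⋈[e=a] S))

σ filters on g, owned by the left side.
E' = (σ[g>=8](R) ⋈[e=a] S)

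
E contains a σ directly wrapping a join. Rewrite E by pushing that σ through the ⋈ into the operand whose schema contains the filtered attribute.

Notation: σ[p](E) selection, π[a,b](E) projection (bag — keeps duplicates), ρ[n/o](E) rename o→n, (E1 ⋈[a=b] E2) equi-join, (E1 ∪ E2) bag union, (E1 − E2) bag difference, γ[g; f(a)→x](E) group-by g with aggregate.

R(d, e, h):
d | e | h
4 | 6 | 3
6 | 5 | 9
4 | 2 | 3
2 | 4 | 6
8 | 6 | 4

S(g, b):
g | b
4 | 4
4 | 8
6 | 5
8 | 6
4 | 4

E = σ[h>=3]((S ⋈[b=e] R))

σ filters on h, owned by the right side.
E' = (S ⋈[b=e] σ[h>=3](R))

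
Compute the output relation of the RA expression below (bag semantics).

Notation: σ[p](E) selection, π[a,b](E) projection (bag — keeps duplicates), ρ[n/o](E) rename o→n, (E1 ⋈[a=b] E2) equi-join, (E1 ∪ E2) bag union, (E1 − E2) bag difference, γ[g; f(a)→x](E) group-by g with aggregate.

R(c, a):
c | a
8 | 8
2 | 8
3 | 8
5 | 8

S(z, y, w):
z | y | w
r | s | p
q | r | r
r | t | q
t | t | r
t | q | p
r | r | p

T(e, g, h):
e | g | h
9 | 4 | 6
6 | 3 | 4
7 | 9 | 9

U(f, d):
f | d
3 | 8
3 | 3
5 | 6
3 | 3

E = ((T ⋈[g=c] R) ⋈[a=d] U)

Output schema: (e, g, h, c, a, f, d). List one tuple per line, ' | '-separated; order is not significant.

Subexpression sizes:
  T → 3
  R → 4
  (T ⋈[g=c] R) → 1
  U → 4
  ((T ⋈[g=c] R) ⋈[a=d] U) → 1

== RESULT ==
e | g | h | c | a | f | d
6 | 3 | 4 | 3 | 8 | 3 | 8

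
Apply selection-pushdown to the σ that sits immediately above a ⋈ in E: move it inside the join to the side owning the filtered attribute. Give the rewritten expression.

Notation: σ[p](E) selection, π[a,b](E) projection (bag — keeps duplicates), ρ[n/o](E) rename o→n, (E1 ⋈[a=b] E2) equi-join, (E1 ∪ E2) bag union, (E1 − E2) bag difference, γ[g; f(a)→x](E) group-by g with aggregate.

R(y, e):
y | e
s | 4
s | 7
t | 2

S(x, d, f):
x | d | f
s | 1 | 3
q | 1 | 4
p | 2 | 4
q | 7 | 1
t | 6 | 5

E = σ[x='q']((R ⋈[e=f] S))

σ filters on x, owned by the right side.
E' = (R ⋈[e=f] σ[x='q'](S))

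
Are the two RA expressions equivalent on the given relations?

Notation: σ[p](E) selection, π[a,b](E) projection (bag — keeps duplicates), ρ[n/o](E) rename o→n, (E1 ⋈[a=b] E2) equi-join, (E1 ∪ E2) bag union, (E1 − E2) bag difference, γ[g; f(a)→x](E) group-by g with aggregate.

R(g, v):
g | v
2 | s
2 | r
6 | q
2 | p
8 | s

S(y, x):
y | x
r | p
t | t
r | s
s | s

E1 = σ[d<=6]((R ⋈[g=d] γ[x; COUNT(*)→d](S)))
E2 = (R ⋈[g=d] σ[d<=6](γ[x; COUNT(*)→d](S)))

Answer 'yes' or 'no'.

E1 per-node cardinality:
  R → 5
  S → 4
  γ[x; COUNT(*)→d](S) → 3
  (R ⋈[g=d] γ[x; COUNT(*)→d](S)) → 3
  σ[d<=6]((R ⋈[g=d] γ[x; COUNT(*)→d](S))) → 3
E2 per-node cardinality:
  R → 5
  S → 4
  γ[x; COUNT(*)→d](S) → 3
  σ[d<=6](γ[x; COUNT(*)→d](S)) → 3
  (R ⋈[g=d] σ[d<=6](γ[x; COUNT(*)→d](S))) → 3

E1 and E2 produce the same multiset:
g | v | x | d
2 | p | s | 2
2 | r | s | 2
2 | s | s | 2

yes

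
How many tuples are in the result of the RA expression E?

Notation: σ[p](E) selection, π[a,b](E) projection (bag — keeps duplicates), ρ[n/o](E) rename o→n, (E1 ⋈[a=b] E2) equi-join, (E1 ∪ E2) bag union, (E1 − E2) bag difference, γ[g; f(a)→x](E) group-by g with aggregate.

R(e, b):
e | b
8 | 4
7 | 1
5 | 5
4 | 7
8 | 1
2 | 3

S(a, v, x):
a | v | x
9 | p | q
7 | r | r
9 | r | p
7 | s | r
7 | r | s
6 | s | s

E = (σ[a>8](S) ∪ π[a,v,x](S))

Per-node cardinality:
  S → 6
  σ[a>8](S) → 2
  S → 6
  π[a,v,x](S) → 6
  (σ[a>8](S) ∪ π[a,v,x](S)) → 8

|E| = 8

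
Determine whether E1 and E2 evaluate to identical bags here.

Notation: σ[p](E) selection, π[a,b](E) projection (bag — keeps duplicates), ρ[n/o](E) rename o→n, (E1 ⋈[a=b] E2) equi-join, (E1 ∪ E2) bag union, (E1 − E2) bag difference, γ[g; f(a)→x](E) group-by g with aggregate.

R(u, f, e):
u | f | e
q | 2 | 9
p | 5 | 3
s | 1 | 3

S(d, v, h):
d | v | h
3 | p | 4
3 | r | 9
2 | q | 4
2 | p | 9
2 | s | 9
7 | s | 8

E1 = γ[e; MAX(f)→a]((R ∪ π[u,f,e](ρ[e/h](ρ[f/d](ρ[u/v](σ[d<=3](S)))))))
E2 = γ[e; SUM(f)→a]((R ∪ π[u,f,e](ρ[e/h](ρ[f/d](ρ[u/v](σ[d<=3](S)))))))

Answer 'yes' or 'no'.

E1 subexpression sizes:
  R → 3
  S → 6
  σ[d<=3](S) → 5
  ρ[u/v](σ[d<=3](S)) → 5
  ρ[f/d](ρ[u/v](σ[d<=3](S))) → 5
  ρ[e/h](ρ[f/d](ρ[u/v](σ[d<=3](S)))) → 5
  π[u,f,e](ρ[e/h](ρ[f/d](ρ[u/v](σ[d<=3](S))))) → 5
  (R ∪ π[u,f,e](ρ[e/h](ρ[f/d](ρ[u/v](σ[d<=3](S)))))) → 8
  γ[e; MAX(f)→a]((R ∪ π[u,f,e](ρ[e/h](ρ[f/d](ρ[u/v](σ[d<=3](S))))))) → 3
E2 subexpression sizes:
  R → 3
  S → 6
  σ[d<=3](S) → 5
  ρ[u/v](σ[d<=3](S)) → 5
  ρ[f/d](ρ[u/v](σ[d<=3](S))) → 5
  ρ[e/h](ρ[f/d](ρ[u/v](σ[d<=3](S)))) → 5
  π[u,f,e](ρ[e/h](ρ[f/d](ρ[u/v](σ[d<=3](S))))) → 5
  (R ∪ π[u,f,e](ρ[e/h](ρ[f/d](ρ[u/v](σ[d<=3](S)))))) → 8
  γ[e; SUM(f)→a]((R ∪ π[u,f,e](ρ[e/h](ρ[f/d](ρ[u/v](σ[d<=3](S))))))) → 3

E1 result:
e | a
3 | 5
4 | 3
9 | 3
E2 result:
e | a
3 | 6
4 | 5
9 | 9
Witness: (4, 5) appears 0× in E1 but 1× in E2.

no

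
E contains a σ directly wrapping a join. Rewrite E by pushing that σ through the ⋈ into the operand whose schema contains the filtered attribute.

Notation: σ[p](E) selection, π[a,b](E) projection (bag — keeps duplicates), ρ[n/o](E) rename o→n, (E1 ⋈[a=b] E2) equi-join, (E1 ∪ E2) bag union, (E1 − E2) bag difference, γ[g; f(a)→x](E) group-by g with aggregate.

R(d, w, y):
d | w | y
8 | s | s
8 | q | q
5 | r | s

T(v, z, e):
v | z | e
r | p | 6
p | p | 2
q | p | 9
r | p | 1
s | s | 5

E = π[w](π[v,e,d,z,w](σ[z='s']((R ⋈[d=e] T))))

σ filters on z, owned by the right side.
E' = π[w](π[v,e,d,z,w]((R ⋈[d=e] σ[z='s'](T))))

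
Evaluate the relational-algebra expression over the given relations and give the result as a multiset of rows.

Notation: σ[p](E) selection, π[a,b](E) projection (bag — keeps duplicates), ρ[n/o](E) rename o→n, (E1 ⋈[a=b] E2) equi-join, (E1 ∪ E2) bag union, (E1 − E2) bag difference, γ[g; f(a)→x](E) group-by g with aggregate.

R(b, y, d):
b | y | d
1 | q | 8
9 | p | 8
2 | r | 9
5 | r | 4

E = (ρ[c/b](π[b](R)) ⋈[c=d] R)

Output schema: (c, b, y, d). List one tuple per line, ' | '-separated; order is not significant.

Per-node cardinality:
  R → 4
  π[b](R) → 4
  ρ[c/b](π[b](R)) → 4
  R → 4
  (ρ[c/b](π[b](R)) ⋈[c=d] R) → 1

== RESULT ==
c | b | y | d
9 | 2 | r | 9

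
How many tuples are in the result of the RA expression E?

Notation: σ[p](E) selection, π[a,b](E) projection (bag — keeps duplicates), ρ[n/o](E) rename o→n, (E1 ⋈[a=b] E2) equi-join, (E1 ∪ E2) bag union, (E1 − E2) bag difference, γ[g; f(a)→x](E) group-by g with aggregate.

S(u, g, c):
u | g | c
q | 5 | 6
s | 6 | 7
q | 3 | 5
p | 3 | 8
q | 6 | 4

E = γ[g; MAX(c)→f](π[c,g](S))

Stepwise |·|:
  S → 5
  π[c,g](S) → 5
  γ[g; MAX(c)→f](π[c,g](S)) → 3

|E| = 3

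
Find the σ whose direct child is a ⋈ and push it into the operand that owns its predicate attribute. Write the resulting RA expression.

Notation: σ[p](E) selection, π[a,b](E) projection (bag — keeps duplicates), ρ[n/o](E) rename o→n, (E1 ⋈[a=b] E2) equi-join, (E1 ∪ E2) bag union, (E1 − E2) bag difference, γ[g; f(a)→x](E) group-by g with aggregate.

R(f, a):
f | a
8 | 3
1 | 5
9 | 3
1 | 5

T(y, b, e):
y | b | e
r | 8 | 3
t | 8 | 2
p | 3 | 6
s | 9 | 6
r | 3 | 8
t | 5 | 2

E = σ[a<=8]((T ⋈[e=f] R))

σ filters on a, owned by the right side.
E' = (T ⋈[e=f] σ[a<=8](R))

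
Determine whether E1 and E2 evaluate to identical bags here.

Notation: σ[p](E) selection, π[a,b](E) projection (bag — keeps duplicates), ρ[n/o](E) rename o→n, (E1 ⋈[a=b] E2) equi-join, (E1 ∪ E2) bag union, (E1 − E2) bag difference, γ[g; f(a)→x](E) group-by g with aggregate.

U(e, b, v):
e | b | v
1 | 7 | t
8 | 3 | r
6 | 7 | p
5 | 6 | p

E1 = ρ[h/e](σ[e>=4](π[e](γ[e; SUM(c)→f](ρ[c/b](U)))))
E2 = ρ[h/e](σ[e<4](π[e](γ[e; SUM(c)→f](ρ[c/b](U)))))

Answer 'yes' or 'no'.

E1 stepwise |·|:
  U → 4
  ρ[c/b](U) → 4
  γ[e; SUM(c)→f](ρ[c/b](U)) → 4
  π[e](γ[e; SUM(c)→f](ρ[c/b](U))) → 4
  σ[e>=4](π[e](γ[e; SUM(c)→f](ρ[c/b](U)))) → 3
  ρ[h/e](σ[e>=4](π[e](γ[e; SUM(c)→f](ρ[c/b](U))))) → 3
E2 stepwise |·|:
  U → 4
  ρ[c/b](U) → 4
  γ[e; SUM(c)→f](ρ[c/b](U)) → 4
  π[e](γ[e; SUM(c)→f](ρ[c/b](U))) → 4
  σ[e<4](π[e](γ[e; SUM(c)→f](ρ[c/b](U)))) → 1
  ρ[h/e](σ[e<4](π[e](γ[e; SUM(c)→f](ρ[c/b](U))))) → 1

E1 result:
h
5
6
8
E2 result:
h
1
Witness: (6,) appears 1× in E1 but 0× in E2.

no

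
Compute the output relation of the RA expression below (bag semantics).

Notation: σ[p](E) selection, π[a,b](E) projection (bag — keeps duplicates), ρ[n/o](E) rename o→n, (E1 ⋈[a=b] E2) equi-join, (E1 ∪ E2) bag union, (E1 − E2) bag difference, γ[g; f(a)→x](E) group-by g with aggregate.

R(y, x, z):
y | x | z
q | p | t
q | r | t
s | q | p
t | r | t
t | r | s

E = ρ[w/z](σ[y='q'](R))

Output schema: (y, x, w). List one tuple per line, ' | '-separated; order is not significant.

Row counts bottom-up:
  R → 5
  σ[y='q'](R) → 2
  ρ[w/z](σ[y='q'](R)) → 2

== RESULT ==
y | x | w
q | p | t
q | r | t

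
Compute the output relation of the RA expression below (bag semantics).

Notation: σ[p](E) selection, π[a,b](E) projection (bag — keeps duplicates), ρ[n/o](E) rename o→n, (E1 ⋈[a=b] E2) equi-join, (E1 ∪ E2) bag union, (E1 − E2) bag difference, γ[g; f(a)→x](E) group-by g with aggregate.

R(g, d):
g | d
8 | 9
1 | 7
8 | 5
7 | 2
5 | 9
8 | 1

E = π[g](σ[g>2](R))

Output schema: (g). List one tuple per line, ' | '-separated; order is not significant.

Stepwise |·|:
  R → 6
  σ[g>2](R) → 5
  π[g](σ[g>2](R)) → 5

== RESULT ==
g
5
7
8
8
8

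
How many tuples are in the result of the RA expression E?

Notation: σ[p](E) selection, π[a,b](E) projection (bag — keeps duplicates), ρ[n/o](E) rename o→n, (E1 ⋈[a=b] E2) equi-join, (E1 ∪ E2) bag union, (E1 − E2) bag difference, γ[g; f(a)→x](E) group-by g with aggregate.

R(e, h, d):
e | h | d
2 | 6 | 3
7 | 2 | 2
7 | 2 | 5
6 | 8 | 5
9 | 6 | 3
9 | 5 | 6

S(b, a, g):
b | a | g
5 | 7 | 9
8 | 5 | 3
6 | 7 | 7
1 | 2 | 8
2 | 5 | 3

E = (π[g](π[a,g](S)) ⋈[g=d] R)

Row counts bottom-up:
  S → 5
  π[a,g](S) → 5
  π[g](π[a,g](S)) → 5
  R → 6
  (π[g](π[a,g](S)) ⋈[g=d] R) → 4

|E| = 4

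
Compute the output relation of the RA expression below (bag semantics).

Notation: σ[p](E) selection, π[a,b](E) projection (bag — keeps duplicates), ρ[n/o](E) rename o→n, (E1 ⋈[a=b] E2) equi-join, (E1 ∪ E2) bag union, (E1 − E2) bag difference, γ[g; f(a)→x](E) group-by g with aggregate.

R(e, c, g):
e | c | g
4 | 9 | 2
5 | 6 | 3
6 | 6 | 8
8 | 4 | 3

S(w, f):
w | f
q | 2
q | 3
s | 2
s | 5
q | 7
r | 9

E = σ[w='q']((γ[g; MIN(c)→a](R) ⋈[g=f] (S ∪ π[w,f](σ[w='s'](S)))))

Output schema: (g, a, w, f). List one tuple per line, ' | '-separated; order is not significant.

Row counts bottom-up:
  R → 4
  γ[g; MIN(c)→a](R) → 3
  S → 6
  S → 6
  σ[w='s'](S) → 2
  π[w,f](σ[w='s'](S)) → 2
  (S ∪ π[w,f](σ[w='s'](S))) → 8
  (γ[g; MIN(c)→a](R) ⋈[g=f] (S ∪ π[w,f](σ[w='s'](S)))) → 4
  σ[w='q']((γ[g; MIN(c)→a](R) ⋈[g=f] (S ∪ π[w,f](σ[w='s'](S))))) → 2

== RESULT ==
g | a | w | f
2 | 9 | q | 2
3 | 4 | q | 3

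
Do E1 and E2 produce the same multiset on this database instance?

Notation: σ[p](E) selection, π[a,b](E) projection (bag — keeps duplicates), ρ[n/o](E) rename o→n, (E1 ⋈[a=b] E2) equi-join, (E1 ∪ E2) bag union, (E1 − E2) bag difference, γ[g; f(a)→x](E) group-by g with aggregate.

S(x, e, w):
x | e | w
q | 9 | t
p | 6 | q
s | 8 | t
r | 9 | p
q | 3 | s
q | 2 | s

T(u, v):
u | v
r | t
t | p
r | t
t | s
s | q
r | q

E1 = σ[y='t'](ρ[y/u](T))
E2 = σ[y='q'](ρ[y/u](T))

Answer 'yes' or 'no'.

E1 row counts bottom-up:
  T → 6
  ρ[y/u](T) → 6
  σ[y='t'](ρ[y/u](T)) → 2
E2 row counts bottom-up:
  T → 6
  ρ[y/u](T) → 6
  σ[y='q'](ρ[y/u](T)) → 0

E1 result:
y | v
t | p
t | s
E2 result:
y | v
(0 rows)
Witness: ('t', 's') appears 1× in E1 but 0× in E2.

no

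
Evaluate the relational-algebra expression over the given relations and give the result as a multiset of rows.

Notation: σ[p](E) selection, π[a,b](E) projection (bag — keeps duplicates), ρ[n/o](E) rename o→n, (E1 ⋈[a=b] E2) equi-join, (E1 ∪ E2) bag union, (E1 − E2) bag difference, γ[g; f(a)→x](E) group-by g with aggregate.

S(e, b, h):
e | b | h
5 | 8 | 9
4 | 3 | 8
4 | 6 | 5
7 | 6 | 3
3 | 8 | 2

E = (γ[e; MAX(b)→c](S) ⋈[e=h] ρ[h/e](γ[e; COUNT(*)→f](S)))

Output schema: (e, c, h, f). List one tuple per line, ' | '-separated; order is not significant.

Subexpression sizes:
  S → 5
  γ[e; MAX(b)→c](S) → 4
  S → 5
  γ[e; COUNT(*)→f](S) → 4
  ρ[h/e](γ[e; COUNT(*)→f](S)) → 4
  (γ[e; MAX(b)→c](S) ⋈[e=h] ρ[h/e](γ[e; COUNT(*)→f](S))) → 4

== RESULT ==
e | c | h | f
3 | 8 | 3 | 1
4 | 6 | 4 | 2
5 | 8 | 5 | 1
7 | 6 | 7 | 1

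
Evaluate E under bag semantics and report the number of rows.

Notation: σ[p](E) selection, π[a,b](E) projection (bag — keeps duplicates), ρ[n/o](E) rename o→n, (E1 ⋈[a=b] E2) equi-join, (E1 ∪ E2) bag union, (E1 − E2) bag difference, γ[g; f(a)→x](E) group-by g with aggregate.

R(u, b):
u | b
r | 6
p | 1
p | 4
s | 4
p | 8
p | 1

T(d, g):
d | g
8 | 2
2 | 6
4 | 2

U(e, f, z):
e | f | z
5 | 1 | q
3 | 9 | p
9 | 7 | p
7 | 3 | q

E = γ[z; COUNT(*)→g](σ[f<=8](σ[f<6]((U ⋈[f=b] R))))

Subexpression sizes:
  U → 4
  R → 6
  (U ⋈[f=b] R) → 2
  σ[f<6]((U ⋈[f=b] R)) → 2
  σ[f<=8](σ[f<6]((U ⋈[f=b] R))) → 2
  γ[z; COUNT(*)→g](σ[f<=8](σ[f<6]((U ⋈[f=b] R)))) → 1

|E| = 1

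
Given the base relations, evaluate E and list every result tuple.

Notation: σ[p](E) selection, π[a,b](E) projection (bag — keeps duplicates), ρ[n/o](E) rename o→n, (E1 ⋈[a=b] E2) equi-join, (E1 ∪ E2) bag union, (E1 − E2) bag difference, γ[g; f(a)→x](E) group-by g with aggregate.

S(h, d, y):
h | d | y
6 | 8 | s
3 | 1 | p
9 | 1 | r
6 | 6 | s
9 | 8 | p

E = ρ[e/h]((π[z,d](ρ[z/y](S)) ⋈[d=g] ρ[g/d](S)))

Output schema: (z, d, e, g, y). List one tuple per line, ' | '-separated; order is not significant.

Subexpression sizes:
  S → 5
  ρ[z/y](S) → 5
  π[z,d](ρ[z/y](S)) → 5
  S → 5
  ρ[g/d](S) → 5
  (π[z,d](ρ[z/y](S)) ⋈[d=g] ρ[g/d](S)) → 9
  ρ[e/h]((π[z,d](ρ[z/y](S)) ⋈[d=g] ρ[g/d](S))) → 9

== RESULT ==
z | d | e | g | y
p | 1 | 3 | 1 | p
p | 1 | 9 | 1 | r
p | 8 | 6 | 8 | s
p | 8 | 9 | 8 | p
r | 1 | 3 | 1 | p
r | 1 | 9 | 1 | r
s | 6 | 6 | 6 | s
s | 8 | 6 | 8 | s
s | 8 | 9 | 8 | p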